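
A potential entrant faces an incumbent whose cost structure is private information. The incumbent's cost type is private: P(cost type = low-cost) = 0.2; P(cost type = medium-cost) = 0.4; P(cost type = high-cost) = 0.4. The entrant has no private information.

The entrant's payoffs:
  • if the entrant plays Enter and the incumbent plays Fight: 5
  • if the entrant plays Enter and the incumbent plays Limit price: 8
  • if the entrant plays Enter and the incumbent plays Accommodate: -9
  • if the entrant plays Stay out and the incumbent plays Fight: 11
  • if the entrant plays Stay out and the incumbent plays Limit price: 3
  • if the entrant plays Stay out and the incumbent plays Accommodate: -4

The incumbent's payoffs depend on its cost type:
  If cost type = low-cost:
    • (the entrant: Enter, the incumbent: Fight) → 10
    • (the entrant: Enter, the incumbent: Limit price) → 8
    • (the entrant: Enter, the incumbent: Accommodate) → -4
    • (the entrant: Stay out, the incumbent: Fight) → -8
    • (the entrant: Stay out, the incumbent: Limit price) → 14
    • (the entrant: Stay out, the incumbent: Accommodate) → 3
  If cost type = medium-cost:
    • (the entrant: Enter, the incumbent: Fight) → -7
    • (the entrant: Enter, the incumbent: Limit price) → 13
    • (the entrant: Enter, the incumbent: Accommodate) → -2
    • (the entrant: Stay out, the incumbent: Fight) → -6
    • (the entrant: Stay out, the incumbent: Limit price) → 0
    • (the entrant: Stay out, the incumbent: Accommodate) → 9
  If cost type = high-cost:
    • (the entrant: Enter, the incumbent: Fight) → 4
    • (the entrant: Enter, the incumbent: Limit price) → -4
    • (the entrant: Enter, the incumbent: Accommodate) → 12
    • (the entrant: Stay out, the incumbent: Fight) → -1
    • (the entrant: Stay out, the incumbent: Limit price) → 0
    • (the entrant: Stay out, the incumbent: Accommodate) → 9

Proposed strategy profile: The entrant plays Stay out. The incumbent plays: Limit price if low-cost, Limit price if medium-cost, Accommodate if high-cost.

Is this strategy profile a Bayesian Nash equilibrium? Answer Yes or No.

No

A profile is a BNE iff every type of every player is best-responding given beliefs about the other side.
The entrant plays Stay out: E[Stay out] = 0.2·(3) + 0.4·(3) + 0.4·(-4) = 0.2; E[Enter] = 1.2. Not best-responding. ✗
The incumbent (cost type low-cost), facing Stay out: Fight gives -8, Limit price gives 14, Accommodate gives 3. Proposed Limit price is best. ✓
The incumbent (cost type medium-cost), facing Stay out: Fight gives -6, Limit price gives 0, Accommodate gives 9. Proposed Limit price is not best — profitable deviation exists. ✗
The incumbent (cost type high-cost), facing Stay out: Fight gives -1, Limit price gives 0, Accommodate gives 9. Proposed Accommodate is best. ✓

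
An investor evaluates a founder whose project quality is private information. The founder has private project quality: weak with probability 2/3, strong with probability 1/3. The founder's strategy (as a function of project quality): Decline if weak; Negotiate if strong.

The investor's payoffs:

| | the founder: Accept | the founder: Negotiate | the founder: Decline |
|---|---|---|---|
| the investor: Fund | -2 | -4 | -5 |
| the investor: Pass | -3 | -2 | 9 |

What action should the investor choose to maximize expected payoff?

Pass

E[Fund] = 2/3·(-5) + 1/3·(-4) = -14/3
E[Pass] = 2/3·(9) + 1/3·(-2) = 16/3
Best response: Pass (16/3 is the largest).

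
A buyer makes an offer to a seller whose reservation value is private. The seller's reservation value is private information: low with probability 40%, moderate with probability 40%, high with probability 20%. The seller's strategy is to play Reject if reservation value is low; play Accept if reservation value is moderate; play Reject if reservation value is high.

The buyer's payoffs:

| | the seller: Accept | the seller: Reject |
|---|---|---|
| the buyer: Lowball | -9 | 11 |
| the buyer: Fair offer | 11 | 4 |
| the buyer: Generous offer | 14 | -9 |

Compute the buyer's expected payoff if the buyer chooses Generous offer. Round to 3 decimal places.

E[Generous offer] = 0.4·(-9) + 0.4·14 + 0.2·(-9) = (-3.6) + 5.6 + (-1.8) = 0.2

0.200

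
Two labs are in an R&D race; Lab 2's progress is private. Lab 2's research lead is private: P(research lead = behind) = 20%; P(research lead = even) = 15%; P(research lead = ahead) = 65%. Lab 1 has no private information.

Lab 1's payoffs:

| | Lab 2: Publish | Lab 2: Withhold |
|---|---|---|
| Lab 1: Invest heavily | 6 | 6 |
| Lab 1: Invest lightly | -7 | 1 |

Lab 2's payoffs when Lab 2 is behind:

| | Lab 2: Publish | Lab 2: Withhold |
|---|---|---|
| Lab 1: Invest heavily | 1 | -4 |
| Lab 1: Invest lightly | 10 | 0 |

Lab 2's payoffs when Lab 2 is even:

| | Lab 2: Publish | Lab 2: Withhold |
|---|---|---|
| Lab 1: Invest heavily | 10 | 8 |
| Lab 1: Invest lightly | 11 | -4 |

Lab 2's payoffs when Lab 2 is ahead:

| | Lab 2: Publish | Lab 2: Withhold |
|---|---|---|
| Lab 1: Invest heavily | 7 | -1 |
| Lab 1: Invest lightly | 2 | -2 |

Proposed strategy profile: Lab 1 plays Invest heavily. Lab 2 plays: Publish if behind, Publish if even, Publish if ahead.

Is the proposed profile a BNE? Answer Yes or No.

Yes

Lab 1 plays Invest heavily: E[Invest heavily] = 0.2·(6) + 0.15·(6) + 0.65·(6) = 6; E[Invest lightly] = -7. Best-responding. ✓
Lab 2 (research lead behind), facing Invest heavily: Publish gives 1, Withhold gives -4. Proposed Publish is best. ✓
Lab 2 (research lead even), facing Invest heavily: Publish gives 10, Withhold gives 8. Proposed Publish is best. ✓
Lab 2 (research lead ahead), facing Invest heavily: Publish gives 7, Withhold gives -1. Proposed Publish is best. ✓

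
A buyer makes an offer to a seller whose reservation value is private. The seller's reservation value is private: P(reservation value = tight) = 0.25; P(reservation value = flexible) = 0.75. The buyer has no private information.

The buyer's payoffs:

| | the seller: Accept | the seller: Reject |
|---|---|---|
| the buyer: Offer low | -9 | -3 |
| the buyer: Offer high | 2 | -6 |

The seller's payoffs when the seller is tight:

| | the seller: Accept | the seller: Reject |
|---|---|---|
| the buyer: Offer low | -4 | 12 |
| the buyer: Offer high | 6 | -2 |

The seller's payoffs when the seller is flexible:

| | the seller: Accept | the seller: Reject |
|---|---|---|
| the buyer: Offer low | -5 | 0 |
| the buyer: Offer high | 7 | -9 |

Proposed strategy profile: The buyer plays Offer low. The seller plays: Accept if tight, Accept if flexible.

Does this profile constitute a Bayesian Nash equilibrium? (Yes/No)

The buyer plays Offer low: E[Offer low] = 0.25·(-9) + 0.75·(-9) = -9; E[Offer high] = 2. Not best-responding. ✗
The seller (reservation value tight), facing Offer low: Accept gives -4, Reject gives 12. Proposed Accept is not best — profitable deviation exists. ✗
The seller (reservation value flexible), facing Offer low: Accept gives -5, Reject gives 0. Proposed Accept is not best — profitable deviation exists. ✗

No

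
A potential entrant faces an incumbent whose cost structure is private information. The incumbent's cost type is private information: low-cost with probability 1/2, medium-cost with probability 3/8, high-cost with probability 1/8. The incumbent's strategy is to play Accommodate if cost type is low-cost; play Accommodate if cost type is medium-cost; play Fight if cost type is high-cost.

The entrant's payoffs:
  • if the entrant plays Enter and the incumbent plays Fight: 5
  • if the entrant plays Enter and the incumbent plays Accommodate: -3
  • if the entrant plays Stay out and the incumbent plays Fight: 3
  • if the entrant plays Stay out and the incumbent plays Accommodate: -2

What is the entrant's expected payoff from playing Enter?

Take the expectation over the incumbent's cost type, weighting each type's action by its prior probability.
E[Enter] = 1/2·(-3) + 3/8·(-3) + 1/8·5 = (-3/2) + (-9/8) + 5/8 = -2

-2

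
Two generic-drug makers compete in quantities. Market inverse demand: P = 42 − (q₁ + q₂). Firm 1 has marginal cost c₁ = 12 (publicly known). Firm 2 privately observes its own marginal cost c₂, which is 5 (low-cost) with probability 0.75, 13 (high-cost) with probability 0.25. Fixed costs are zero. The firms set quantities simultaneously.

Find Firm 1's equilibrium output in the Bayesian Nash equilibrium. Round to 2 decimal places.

Firm 2 with cost c maximizes (42 − (q₁+q₂) − c)·q₂, giving q₂(c) = (42 − c − q₁)/2.
E[c₂] = 0.75·5 + 0.25·13 = 7
Firm 1's FOC against E[q₂] yields q₁ = (42 − 2·12 + E[c₂])/3 = (42 − 24 + 7)/3 = 8.33333.

8.33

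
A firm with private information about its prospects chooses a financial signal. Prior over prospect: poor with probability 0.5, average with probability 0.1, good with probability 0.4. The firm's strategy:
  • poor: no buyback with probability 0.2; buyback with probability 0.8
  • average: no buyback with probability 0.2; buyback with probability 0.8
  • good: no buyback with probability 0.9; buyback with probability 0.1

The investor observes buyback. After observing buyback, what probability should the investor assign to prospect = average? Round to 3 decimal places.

P(buyback) = 0.5·0.8 + 0.1·0.8 + 0.4·0.1 = 0.52
P(average | buyback) = (0.1·0.8) / 0.52 = 0.08 / 0.52 = 0.153846

0.154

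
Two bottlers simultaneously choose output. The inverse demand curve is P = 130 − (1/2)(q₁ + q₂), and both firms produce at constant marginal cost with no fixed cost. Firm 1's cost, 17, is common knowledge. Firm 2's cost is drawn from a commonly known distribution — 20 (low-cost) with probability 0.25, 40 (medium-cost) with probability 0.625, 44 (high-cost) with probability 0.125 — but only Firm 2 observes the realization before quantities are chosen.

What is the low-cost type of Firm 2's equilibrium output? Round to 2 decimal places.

Type-c best response for Firm 2: q₂(c) = (130 − c) − q₁/2.
Firm 1 maximizes expected profit; its first-order condition is 130 − q₁ − (1/2)E[q₂] − 17 = 0.
Substituting E[q₂] and solving: E[c₂] = 35.5, so q₁ = (130 − 2·17 + 35.5)/(3/2) = 87.6667.
q₂(low-cost) = (130 − 20 − (1/2)·87.6667) = 66.1667.

66.17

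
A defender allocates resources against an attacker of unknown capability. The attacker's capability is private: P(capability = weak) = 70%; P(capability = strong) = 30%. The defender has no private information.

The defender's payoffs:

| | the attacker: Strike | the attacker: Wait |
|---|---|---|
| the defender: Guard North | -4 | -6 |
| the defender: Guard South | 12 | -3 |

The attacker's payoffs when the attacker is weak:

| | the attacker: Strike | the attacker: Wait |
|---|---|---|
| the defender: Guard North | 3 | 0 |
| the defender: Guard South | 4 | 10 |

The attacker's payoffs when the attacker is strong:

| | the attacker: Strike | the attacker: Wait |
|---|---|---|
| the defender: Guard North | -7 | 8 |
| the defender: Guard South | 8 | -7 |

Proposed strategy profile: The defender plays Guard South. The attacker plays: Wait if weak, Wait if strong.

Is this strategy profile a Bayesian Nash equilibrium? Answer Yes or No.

A profile is a BNE iff every type of every player is best-responding given beliefs about the other side.
The defender plays Guard South: E[Guard South] = 0.7·(-3) + 0.3·(-3) = -3; E[Guard North] = -6. Best-responding. ✓
The attacker (capability weak), facing Guard South: Strike gives 4, Wait gives 10. Proposed Wait is best. ✓
The attacker (capability strong), facing Guard South: Strike gives 8, Wait gives -7. Proposed Wait is not best — profitable deviation exists. ✗

No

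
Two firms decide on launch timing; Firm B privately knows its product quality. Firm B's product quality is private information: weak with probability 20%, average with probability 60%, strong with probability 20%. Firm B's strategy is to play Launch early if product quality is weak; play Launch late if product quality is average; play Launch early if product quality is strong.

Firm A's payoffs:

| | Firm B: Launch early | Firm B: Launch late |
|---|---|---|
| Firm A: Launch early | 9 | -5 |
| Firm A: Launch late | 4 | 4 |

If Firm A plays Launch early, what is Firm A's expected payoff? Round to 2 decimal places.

Take the expectation over Firm B's product quality, weighting each type's action by its prior probability.
E[Launch early] = 0.2·9 + 0.6·(-5) + 0.2·9 = 1.8 + (-3) + 1.8 = 0.6

0.60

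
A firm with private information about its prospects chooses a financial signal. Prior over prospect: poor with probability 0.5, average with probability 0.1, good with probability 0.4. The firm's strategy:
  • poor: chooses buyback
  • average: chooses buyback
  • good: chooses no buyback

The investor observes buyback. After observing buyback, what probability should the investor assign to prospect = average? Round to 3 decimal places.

Apply Bayes' rule using the sender's strategy as the likelihood.
P(buyback) = 0.5·1 + 0.1·1 + 0.4·0 = 0.6
P(average | buyback) = (0.1·1) / 0.6 = 0.1 / 0.6 = 0.166667

0.167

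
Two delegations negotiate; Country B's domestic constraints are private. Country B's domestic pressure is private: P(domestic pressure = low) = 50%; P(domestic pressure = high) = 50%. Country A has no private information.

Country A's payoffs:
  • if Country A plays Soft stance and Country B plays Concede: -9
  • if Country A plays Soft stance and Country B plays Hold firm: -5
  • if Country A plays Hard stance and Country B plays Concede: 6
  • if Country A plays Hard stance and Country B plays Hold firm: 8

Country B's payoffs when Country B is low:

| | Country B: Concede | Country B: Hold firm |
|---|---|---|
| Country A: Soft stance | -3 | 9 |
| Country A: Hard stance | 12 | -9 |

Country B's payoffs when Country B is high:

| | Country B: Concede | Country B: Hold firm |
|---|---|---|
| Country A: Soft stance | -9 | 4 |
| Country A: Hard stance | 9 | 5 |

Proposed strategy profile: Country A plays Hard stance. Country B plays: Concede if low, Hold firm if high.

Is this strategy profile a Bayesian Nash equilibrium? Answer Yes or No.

Country A plays Hard stance: E[Hard stance] = 0.5·(6) + 0.5·(8) = 7; E[Soft stance] = -7. Best-responding. ✓
Country B (domestic pressure low), facing Hard stance: Concede gives 12, Hold firm gives -9. Proposed Concede is best. ✓
Country B (domestic pressure high), facing Hard stance: Concede gives 9, Hold firm gives 5. Proposed Hold firm is not best — profitable deviation exists. ✗

No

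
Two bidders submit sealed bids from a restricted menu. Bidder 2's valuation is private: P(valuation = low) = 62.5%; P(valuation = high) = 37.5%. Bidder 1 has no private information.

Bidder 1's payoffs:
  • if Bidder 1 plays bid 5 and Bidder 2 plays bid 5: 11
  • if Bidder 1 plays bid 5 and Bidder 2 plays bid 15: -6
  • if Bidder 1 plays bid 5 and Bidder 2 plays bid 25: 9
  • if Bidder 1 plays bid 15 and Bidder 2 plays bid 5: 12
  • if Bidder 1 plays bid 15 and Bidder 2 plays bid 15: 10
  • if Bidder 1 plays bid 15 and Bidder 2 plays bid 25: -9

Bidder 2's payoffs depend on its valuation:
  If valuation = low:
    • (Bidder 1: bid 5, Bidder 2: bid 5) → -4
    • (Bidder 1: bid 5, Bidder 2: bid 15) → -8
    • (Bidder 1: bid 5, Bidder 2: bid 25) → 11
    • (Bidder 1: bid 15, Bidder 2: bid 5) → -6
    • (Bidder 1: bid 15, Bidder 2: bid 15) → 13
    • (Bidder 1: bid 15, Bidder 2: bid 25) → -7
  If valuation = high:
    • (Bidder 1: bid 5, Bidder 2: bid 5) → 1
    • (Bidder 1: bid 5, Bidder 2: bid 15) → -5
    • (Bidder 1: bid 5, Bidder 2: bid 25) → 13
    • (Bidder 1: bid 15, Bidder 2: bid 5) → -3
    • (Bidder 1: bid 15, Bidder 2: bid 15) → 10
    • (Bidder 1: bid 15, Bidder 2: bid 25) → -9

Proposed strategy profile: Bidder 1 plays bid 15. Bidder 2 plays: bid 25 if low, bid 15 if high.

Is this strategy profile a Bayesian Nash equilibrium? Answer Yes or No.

No

Bidder 1 plays bid 15: E[bid 15] = 0.625·(-9) + 0.375·(10) = -1.875; E[bid 5] = 3.375. Not best-responding. ✗
Bidder 2 (valuation low), facing bid 15: bid 5 gives -6, bid 15 gives 13, bid 25 gives -7. Proposed bid 25 is not best — profitable deviation exists. ✗
Bidder 2 (valuation high), facing bid 15: bid 5 gives -3, bid 15 gives 10, bid 25 gives -9. Proposed bid 15 is best. ✓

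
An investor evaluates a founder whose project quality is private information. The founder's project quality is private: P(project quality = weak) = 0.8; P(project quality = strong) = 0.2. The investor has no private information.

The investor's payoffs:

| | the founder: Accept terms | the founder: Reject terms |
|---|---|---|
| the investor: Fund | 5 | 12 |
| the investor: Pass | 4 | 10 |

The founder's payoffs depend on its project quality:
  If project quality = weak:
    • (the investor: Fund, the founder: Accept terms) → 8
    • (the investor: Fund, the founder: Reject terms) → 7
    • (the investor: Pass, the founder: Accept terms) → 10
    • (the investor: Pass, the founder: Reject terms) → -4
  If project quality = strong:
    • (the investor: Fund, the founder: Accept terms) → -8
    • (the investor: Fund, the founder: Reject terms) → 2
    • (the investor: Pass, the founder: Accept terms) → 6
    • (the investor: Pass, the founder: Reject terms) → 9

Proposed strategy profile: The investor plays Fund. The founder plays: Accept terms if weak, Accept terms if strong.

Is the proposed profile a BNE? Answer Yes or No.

No

A profile is a BNE iff every type of every player is best-responding given beliefs about the other side.
The investor plays Fund: E[Fund] = 0.8·(5) + 0.2·(5) = 5; E[Pass] = 4. Best-responding. ✓
The founder (project quality weak), facing Fund: Accept terms gives 8, Reject terms gives 7. Proposed Accept terms is best. ✓
The founder (project quality strong), facing Fund: Accept terms gives -8, Reject terms gives 2. Proposed Accept terms is not best — profitable deviation exists. ✗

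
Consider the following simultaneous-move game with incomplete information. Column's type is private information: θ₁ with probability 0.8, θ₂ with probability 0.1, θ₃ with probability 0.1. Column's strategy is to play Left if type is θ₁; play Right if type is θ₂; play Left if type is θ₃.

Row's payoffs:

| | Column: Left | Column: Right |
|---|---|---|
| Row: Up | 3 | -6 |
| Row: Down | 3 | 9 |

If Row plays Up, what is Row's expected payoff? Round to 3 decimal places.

2.100

E[Up] = 0.8·3 + 0.1·(-6) + 0.1·3 = 2.4 + (-0.6) + 0.3 = 2.1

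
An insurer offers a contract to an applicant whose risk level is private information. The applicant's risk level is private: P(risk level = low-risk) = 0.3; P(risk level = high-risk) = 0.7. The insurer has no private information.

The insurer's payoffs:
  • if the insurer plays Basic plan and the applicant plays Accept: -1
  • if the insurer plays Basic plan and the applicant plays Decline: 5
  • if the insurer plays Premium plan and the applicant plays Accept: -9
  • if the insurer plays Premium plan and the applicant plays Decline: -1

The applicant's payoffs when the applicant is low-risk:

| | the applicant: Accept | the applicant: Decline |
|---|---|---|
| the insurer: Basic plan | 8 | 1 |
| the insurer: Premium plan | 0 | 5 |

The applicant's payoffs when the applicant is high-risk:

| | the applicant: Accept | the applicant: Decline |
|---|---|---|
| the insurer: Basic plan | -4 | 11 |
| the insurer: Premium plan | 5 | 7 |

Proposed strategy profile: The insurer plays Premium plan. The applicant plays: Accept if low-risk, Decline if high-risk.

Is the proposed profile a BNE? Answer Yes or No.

No

The insurer plays Premium plan: E[Premium plan] = 0.3·(-9) + 0.7·(-1) = -3.4; E[Basic plan] = 3.2. Not best-responding. ✗
The applicant (risk level low-risk), facing Premium plan: Accept gives 0, Decline gives 5. Proposed Accept is not best — profitable deviation exists. ✗
The applicant (risk level high-risk), facing Premium plan: Accept gives 5, Decline gives 7. Proposed Decline is best. ✓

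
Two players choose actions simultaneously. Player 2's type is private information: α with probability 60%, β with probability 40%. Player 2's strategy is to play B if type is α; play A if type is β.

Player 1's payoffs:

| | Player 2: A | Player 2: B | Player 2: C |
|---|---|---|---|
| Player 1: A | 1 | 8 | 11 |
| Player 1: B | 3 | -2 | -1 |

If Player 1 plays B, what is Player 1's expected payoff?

Take the expectation over Player 2's type, weighting each type's action by its prior probability.
E[B] = 0.6·(-2) + 0.4·3 = (-1.2) + 1.2 = 0

0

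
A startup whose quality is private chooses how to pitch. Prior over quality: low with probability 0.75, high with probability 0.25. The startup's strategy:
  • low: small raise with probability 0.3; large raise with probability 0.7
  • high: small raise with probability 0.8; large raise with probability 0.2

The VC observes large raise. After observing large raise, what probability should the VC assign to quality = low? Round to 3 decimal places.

0.913

P(large raise) = 0.75·0.7 + 0.25·0.2 = 0.575
P(low | large raise) = (0.75·0.7) / 0.575 = 0.525 / 0.575 = 0.913043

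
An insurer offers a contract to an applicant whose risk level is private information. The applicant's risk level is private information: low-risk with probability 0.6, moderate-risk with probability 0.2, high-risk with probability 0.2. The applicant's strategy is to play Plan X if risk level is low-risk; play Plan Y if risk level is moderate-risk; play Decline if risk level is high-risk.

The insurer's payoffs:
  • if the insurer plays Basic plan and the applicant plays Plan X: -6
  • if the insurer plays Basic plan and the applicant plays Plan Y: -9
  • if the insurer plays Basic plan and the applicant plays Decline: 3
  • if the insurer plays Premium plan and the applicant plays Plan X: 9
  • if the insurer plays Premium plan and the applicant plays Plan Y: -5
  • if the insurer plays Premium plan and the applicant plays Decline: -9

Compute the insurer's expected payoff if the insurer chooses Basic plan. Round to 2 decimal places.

-4.80

E[Basic plan] = 0.6·(-6) + 0.2·(-9) + 0.2·3 = (-3.6) + (-1.8) + 0.6 = -4.8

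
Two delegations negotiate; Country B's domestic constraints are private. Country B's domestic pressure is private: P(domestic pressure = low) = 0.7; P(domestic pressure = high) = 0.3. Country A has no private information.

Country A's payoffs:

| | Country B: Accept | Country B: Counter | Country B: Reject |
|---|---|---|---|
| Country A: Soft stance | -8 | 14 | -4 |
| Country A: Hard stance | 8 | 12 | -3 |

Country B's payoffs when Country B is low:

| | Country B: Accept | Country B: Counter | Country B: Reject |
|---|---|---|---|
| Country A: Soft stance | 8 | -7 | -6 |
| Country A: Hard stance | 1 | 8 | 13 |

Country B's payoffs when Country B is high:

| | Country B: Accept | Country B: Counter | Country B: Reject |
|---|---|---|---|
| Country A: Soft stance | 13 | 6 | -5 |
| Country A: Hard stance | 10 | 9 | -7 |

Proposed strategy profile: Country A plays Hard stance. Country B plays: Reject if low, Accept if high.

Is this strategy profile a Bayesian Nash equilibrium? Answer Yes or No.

Country A plays Hard stance: E[Hard stance] = 0.7·(-3) + 0.3·(8) = 0.3; E[Soft stance] = -5.2. Best-responding. ✓
Country B (domestic pressure low), facing Hard stance: Accept gives 1, Counter gives 8, Reject gives 13. Proposed Reject is best. ✓
Country B (domestic pressure high), facing Hard stance: Accept gives 10, Counter gives 9, Reject gives -7. Proposed Accept is best. ✓

Yes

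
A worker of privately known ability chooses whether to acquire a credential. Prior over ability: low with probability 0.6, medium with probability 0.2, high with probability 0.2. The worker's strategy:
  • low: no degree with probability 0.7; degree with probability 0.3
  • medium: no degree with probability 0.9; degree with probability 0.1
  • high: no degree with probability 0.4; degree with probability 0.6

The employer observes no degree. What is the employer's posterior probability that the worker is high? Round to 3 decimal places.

0.118

Apply Bayes' rule using the sender's strategy as the likelihood.
P(no degree) = 0.6·0.7 + 0.2·0.9 + 0.2·0.4 = 0.68
P(high | no degree) = (0.2·0.4) / 0.68 = 0.08 / 0.68 = 0.117647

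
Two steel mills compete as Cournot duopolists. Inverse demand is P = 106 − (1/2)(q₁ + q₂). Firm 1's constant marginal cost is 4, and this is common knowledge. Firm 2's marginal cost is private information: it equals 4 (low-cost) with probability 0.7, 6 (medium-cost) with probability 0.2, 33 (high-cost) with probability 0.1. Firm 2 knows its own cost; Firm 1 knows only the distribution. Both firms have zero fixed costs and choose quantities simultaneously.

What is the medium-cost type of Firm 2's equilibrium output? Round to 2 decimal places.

64.90

Type-c best response for Firm 2: q₂(c) = (106 − c) − q₁/2.
Firm 1 maximizes expected profit; its first-order condition is 106 − q₁ − (1/2)E[q₂] − 4 = 0.
Substituting E[q₂] and solving: E[c₂] = 7.3, so q₁ = (106 − 2·4 + 7.3)/(3/2) = 70.2.
q₂(medium-cost) = (106 − 6 − (1/2)·70.2) = 64.9.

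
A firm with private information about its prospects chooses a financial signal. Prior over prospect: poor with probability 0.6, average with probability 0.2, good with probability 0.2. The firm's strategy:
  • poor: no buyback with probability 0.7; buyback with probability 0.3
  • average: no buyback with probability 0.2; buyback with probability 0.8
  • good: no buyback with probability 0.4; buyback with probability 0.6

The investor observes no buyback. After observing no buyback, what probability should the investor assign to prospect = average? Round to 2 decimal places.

0.07

Apply Bayes' rule using the sender's strategy as the likelihood.
P(no buyback) = 0.6·0.7 + 0.2·0.2 + 0.2·0.4 = 0.54
P(average | no buyback) = (0.2·0.2) / 0.54 = 0.04 / 0.54 = 0.0740741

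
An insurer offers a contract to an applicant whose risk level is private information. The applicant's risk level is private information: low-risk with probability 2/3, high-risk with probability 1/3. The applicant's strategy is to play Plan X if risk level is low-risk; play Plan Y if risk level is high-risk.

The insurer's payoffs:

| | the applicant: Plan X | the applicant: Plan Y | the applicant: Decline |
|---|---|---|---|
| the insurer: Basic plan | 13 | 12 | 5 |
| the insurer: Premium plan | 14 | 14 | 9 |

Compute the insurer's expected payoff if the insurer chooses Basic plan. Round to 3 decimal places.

12.667

E[Basic plan] = 2/3·13 + 1/3·12 = 26/3 + 4 = 38/3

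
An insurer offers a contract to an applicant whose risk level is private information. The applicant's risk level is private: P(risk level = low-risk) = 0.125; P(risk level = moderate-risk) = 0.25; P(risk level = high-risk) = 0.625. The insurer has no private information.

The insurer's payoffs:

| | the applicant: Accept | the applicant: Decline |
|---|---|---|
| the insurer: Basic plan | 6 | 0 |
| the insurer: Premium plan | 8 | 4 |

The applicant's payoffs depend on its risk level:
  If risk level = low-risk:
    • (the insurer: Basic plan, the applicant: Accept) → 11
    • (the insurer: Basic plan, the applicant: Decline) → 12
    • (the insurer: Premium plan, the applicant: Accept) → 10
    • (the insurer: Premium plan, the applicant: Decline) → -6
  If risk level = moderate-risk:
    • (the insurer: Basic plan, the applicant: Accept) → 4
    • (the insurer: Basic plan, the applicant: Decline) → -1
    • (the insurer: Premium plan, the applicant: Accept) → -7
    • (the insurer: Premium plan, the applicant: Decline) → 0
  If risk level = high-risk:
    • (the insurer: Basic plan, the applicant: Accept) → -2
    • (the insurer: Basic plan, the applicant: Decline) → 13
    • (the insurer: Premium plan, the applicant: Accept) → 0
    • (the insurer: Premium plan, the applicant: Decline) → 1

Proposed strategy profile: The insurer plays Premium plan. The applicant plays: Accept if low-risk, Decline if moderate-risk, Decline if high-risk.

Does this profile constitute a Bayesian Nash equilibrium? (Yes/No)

The insurer plays Premium plan: E[Premium plan] = 0.125·(8) + 0.25·(4) + 0.625·(4) = 4.5; E[Basic plan] = 0.75. Best-responding. ✓
The applicant (risk level low-risk), facing Premium plan: Accept gives 10, Decline gives -6. Proposed Accept is best. ✓
The applicant (risk level moderate-risk), facing Premium plan: Accept gives -7, Decline gives 0. Proposed Decline is best. ✓
The applicant (risk level high-risk), facing Premium plan: Accept gives 0, Decline gives 1. Proposed Decline is best. ✓

Yes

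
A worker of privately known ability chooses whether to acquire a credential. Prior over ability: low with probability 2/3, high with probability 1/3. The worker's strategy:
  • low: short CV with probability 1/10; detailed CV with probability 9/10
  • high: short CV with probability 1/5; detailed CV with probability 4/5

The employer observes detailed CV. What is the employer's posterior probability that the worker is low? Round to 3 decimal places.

0.692

P(detailed CV) = (2/3)·(9/10) + (1/3)·(4/5) = 13/15
P(low | detailed CV) = ((2/3)·(9/10)) / (13/15) = (3/5) / (13/15) = 9/13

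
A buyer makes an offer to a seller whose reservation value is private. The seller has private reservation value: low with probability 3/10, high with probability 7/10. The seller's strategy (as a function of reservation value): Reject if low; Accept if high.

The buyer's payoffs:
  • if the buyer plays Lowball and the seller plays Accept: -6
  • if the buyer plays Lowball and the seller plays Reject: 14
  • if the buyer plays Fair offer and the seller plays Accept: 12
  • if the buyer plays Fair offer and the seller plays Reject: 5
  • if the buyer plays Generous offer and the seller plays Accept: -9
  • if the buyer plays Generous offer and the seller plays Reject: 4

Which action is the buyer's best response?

Compute the buyer's expected payoff for each action, taking the expectation over the seller's type.
E[Lowball] = 3/10·(14) + 7/10·(-6) = 0
E[Fair offer] = 3/10·(5) + 7/10·(12) = 99/10
E[Generous offer] = 3/10·(4) + 7/10·(-9) = -51/10
Best response: Fair offer (99/10 is the largest).

Fair offer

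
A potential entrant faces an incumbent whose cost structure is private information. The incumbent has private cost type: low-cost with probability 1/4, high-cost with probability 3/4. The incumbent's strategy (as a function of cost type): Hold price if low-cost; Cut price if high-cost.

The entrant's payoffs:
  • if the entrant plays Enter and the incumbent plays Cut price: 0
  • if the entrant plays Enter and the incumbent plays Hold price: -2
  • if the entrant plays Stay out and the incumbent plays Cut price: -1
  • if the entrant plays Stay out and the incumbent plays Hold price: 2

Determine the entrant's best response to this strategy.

E[Enter] = 1/4·(-2) + 3/4·(0) = -1/2
E[Stay out] = 1/4·(2) + 3/4·(-1) = -1/4
Best response: Stay out (-1/4 is the largest).

Stay out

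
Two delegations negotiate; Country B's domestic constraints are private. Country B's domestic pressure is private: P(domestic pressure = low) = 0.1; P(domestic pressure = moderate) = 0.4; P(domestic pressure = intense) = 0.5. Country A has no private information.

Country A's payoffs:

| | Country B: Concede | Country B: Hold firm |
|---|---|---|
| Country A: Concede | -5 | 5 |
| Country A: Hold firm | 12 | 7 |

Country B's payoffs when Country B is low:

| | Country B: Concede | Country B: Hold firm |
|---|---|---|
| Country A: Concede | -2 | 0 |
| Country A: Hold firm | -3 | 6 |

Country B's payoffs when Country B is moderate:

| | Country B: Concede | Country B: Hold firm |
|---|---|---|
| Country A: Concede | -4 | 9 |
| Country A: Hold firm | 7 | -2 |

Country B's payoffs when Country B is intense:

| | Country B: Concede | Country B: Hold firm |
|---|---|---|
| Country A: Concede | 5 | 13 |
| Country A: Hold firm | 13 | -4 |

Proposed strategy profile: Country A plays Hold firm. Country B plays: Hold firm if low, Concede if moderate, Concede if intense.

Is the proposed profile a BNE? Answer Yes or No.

Country A plays Hold firm: E[Hold firm] = 0.1·(7) + 0.4·(12) + 0.5·(12) = 11.5; E[Concede] = -4. Best-responding. ✓
Country B (domestic pressure low), facing Hold firm: Concede gives -3, Hold firm gives 6. Proposed Hold firm is best. ✓
Country B (domestic pressure moderate), facing Hold firm: Concede gives 7, Hold firm gives -2. Proposed Concede is best. ✓
Country B (domestic pressure intense), facing Hold firm: Concede gives 13, Hold firm gives -4. Proposed Concede is best. ✓

Yes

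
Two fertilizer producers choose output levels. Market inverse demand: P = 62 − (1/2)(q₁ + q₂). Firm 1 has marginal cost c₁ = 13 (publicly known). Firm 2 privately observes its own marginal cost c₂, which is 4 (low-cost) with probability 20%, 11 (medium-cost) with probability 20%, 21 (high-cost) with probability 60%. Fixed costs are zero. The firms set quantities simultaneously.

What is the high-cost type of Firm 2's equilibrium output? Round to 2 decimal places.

Type-c best response for Firm 2: q₂(c) = (62 − c) − q₁/2.
Firm 1 maximizes expected profit; its first-order condition is 62 − q₁ − (1/2)E[q₂] − 13 = 0.
Substituting E[q₂] and solving: E[c₂] = 15.6, so q₁ = (62 − 2·13 + 15.6)/(3/2) = 34.4.
q₂(high-cost) = (62 − 21 − (1/2)·34.4) = 23.8.

23.80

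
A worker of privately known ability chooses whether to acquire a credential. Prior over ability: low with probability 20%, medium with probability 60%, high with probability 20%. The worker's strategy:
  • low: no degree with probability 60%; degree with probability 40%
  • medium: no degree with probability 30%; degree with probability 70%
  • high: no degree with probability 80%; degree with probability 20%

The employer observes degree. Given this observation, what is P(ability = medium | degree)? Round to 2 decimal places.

Apply Bayes' rule using the sender's strategy as the likelihood.
P(degree) = 0.2·0.4 + 0.6·0.7 + 0.2·0.2 = 0.54
P(medium | degree) = (0.6·0.7) / 0.54 = 0.42 / 0.54 = 0.777778

0.78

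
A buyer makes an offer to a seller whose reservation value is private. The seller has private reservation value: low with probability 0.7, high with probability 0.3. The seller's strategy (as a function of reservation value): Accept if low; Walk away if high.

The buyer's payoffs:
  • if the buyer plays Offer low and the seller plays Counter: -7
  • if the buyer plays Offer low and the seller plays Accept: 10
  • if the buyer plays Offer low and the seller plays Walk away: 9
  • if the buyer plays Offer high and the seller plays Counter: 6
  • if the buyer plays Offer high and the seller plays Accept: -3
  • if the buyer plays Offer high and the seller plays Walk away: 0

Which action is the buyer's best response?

E[Offer low] = 0.7·(10) + 0.3·(9) = 9.7
E[Offer high] = 0.7·(-3) + 0.3·(0) = -2.1
Best response: Offer low (9.7 is the largest).

Offer low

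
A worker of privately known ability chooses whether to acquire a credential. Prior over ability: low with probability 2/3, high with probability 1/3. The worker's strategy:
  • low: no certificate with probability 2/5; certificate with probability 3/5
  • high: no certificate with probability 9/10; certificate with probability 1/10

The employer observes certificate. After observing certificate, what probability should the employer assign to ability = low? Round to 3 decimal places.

0.923

Apply Bayes' rule using the sender's strategy as the likelihood.
P(certificate) = (2/3)·(3/5) + (1/3)·(1/10) = 13/30
P(low | certificate) = ((2/3)·(3/5)) / (13/30) = (2/5) / (13/30) = 12/13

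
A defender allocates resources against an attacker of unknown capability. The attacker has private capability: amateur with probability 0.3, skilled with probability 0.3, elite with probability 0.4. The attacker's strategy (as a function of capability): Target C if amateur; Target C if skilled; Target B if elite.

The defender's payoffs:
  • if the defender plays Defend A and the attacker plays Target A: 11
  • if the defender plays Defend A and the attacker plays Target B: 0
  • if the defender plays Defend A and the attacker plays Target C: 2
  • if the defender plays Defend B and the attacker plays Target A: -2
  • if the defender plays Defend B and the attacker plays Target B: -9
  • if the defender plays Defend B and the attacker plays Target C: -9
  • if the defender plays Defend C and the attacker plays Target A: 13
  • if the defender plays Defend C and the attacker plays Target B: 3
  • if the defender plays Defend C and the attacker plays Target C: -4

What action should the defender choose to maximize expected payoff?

Defend A

Compute the defender's expected payoff for each action, taking the expectation over the attacker's type.
E[Defend A] = 0.3·(2) + 0.3·(2) + 0.4·(0) = 1.2
E[Defend B] = 0.3·(-9) + 0.3·(-9) + 0.4·(-9) = -9
E[Defend C] = 0.3·(-4) + 0.3·(-4) + 0.4·(3) = -1.2
Best response: Defend A (1.2 is the largest).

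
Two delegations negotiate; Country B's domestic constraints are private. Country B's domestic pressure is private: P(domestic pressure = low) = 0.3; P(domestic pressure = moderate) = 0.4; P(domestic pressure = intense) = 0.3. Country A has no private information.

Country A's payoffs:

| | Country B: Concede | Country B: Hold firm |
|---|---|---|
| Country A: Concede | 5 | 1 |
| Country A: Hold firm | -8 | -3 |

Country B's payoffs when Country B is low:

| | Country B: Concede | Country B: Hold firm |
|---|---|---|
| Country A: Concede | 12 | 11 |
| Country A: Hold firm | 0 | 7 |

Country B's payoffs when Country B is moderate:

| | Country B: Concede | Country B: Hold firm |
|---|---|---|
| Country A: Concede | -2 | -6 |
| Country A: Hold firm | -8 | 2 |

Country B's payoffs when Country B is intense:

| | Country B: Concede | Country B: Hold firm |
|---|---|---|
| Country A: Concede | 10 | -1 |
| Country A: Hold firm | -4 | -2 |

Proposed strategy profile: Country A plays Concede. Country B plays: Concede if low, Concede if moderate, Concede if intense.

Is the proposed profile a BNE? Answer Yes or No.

Country A plays Concede: E[Concede] = 0.3·(5) + 0.4·(5) + 0.3·(5) = 5; E[Hold firm] = -8. Best-responding. ✓
Country B (domestic pressure low), facing Concede: Concede gives 12, Hold firm gives 11. Proposed Concede is best. ✓
Country B (domestic pressure moderate), facing Concede: Concede gives -2, Hold firm gives -6. Proposed Concede is best. ✓
Country B (domestic pressure intense), facing Concede: Concede gives 10, Hold firm gives -1. Proposed Concede is best. ✓

Yes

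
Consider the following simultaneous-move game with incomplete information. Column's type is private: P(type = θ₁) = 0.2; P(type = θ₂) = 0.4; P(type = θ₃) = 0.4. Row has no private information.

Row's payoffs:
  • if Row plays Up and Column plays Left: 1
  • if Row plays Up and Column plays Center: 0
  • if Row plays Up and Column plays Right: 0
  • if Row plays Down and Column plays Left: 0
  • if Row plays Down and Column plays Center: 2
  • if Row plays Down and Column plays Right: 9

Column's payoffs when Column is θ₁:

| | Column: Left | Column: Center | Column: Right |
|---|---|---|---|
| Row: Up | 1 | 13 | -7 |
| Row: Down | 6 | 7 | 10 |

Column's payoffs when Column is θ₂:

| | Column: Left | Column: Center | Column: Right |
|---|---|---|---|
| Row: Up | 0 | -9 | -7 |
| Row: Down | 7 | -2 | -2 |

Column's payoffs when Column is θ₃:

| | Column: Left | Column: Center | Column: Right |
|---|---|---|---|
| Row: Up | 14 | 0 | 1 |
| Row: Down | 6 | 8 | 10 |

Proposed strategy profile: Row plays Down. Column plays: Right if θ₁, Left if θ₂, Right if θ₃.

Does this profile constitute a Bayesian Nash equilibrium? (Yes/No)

Yes

A profile is a BNE iff every type of every player is best-responding given beliefs about the other side.
Row plays Down: E[Down] = 0.2·(9) + 0.4·(0) + 0.4·(9) = 5.4; E[Up] = 0.4. Best-responding. ✓
Column (type θ₁), facing Down: Left gives 6, Center gives 7, Right gives 10. Proposed Right is best. ✓
Column (type θ₂), facing Down: Left gives 7, Center gives -2, Right gives -2. Proposed Left is best. ✓
Column (type θ₃), facing Down: Left gives 6, Center gives 8, Right gives 10. Proposed Right is best. ✓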